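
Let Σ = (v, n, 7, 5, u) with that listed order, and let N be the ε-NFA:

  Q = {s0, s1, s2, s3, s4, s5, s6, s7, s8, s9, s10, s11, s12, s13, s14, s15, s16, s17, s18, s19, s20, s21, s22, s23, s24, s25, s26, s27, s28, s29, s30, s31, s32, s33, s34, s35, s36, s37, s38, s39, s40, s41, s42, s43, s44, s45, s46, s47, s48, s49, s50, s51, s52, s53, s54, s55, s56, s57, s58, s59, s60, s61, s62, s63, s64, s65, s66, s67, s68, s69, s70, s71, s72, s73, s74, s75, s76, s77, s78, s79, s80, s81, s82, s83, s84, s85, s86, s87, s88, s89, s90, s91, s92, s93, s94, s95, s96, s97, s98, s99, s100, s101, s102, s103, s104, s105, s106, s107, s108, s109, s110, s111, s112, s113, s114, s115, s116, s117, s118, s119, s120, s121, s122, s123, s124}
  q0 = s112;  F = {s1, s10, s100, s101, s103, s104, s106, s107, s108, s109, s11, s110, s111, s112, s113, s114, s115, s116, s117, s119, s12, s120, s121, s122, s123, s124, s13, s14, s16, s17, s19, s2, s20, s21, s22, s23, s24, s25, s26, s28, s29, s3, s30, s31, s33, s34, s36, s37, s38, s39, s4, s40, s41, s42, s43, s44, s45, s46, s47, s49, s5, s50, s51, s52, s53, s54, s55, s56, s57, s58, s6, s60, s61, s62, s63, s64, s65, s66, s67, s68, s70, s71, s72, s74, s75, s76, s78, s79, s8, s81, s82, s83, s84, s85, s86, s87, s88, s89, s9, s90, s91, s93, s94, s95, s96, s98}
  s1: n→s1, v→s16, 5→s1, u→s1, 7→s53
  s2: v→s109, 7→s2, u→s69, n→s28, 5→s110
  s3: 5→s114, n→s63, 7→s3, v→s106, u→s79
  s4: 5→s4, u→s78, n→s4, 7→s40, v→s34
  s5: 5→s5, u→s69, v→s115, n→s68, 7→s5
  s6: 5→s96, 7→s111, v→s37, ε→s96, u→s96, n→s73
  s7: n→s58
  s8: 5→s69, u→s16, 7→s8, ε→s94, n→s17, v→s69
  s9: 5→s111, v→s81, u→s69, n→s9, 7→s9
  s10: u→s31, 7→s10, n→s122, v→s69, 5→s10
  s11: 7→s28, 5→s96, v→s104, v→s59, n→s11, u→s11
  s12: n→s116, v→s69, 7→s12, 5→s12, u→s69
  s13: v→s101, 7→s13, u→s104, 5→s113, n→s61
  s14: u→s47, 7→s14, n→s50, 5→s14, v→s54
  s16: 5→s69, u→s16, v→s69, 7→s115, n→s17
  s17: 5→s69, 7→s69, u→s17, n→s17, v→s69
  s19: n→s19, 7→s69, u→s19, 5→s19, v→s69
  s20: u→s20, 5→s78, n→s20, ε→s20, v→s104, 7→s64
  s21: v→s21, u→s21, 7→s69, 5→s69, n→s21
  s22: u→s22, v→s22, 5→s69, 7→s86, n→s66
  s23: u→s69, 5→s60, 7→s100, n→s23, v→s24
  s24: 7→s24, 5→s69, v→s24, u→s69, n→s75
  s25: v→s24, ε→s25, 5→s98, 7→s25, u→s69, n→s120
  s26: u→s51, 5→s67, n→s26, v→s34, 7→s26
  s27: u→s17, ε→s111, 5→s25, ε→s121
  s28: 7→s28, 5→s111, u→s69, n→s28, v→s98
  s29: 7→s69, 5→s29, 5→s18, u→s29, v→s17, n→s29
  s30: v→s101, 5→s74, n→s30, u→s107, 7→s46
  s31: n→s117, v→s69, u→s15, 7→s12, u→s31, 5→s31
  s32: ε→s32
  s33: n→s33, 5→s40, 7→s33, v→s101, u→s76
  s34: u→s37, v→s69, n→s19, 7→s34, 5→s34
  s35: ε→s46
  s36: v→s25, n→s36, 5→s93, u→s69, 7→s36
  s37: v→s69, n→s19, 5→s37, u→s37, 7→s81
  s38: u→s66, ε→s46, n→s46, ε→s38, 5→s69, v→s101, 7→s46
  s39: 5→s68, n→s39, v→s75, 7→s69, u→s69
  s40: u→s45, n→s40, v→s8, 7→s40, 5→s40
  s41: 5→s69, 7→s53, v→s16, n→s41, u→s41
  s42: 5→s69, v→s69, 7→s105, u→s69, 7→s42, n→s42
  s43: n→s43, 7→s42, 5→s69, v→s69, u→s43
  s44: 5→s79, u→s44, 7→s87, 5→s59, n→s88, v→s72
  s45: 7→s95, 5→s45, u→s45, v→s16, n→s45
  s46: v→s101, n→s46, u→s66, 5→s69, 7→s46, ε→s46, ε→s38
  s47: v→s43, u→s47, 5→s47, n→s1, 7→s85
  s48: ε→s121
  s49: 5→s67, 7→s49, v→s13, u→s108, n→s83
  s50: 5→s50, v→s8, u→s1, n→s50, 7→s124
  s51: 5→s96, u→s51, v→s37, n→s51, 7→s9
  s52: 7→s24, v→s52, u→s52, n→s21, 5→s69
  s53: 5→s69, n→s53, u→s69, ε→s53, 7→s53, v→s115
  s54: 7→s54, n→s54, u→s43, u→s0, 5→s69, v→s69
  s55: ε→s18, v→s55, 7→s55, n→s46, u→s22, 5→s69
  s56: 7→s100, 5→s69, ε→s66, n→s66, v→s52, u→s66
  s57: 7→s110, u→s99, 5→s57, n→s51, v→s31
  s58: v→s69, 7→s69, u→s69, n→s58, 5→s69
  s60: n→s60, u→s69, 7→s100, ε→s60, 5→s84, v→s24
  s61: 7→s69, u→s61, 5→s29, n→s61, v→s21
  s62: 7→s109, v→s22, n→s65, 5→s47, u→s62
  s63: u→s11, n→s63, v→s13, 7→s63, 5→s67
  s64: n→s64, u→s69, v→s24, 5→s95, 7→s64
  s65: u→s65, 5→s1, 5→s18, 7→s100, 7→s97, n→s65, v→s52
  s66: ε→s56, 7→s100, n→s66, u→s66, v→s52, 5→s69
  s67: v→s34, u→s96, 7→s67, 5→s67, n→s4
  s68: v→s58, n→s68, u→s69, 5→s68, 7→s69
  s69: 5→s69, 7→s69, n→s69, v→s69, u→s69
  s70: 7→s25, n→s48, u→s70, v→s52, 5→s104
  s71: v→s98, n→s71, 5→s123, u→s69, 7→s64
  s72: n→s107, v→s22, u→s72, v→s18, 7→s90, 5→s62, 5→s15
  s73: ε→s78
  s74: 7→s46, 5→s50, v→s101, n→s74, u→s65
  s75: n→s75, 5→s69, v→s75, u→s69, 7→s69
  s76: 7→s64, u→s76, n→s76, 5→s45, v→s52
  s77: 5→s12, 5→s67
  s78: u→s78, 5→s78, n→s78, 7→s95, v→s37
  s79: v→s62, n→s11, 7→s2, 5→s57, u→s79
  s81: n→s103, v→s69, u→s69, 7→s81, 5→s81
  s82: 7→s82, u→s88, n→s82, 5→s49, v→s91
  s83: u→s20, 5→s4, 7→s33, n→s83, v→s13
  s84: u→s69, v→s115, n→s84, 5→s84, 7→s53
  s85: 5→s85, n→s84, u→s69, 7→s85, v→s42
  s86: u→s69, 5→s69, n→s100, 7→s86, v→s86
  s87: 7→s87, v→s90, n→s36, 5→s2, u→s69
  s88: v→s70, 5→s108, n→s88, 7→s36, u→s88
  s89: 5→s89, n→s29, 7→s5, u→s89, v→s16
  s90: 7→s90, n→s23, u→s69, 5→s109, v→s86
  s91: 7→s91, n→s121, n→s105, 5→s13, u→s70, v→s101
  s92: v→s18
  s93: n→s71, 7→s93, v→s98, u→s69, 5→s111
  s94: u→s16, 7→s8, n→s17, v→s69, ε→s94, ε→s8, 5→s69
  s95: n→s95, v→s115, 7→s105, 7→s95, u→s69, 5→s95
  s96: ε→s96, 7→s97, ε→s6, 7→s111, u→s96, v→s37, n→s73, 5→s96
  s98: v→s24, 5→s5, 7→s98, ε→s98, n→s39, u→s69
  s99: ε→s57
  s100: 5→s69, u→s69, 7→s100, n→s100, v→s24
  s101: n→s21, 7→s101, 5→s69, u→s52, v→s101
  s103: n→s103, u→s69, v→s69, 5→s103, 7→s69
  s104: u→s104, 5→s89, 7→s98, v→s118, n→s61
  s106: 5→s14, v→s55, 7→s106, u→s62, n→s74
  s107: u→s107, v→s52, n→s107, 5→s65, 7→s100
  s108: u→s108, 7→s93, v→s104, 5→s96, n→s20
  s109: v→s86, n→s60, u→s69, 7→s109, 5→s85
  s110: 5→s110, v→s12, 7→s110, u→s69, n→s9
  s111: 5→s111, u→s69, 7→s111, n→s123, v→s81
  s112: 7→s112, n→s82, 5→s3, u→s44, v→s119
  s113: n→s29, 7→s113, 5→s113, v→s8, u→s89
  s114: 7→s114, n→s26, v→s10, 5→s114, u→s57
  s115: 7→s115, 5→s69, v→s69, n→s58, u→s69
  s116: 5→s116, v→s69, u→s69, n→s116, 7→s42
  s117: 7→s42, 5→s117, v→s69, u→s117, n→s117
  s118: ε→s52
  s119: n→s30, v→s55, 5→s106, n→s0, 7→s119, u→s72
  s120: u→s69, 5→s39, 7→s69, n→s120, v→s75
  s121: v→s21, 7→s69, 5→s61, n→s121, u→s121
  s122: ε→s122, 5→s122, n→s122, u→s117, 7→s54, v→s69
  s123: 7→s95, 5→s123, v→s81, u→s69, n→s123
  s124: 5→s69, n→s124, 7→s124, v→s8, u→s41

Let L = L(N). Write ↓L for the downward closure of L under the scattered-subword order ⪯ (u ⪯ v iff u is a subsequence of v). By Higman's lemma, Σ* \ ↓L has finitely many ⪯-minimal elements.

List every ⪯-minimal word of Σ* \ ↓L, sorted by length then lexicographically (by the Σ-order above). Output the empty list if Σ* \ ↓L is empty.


|Q|=125, |F|=106, |δ|=582 (27 ε).
min D↑ (103 st, q0=0, F={17}): 0:v→1,n→2,7→0,5→3,u→4 1:v→5,n→6,7→1,5→7,u→8 2:v→9,n→2,7→2,5→10,u→11 3:v→7,n→12,7→3,5→13,u→14 4:v→8,n→11,7→15,5→14,u→4 5:v→5,n→16,7→5,5→17,u→18 6:v→19,n→6,7→16,5→20,u→21 7:v→5,n→20,7→7,5→22,u→23 8:v→18,n→21,7→24,5→23,u→8 9:v→19,n→25,7→9,5→26,u→27 10:v→26,n→28,7→10,5→29,u→30 11:v→27,n→11,7→31,5→30,u→11 12:v→26,n→12,7→12,5→29,u→32 13:v→33,n→34,7→13,5→13,u→35 14:v→23,n→32,7→36,5→35,u→14 15:v→24,n→31,7→15,5→36,u→17 16:v→19,n→16,7→16,5→17,u→37 17:v→17,n→17,7→17,5→17,u→17 18:v→18,n→37,7→38,5→17,u→18 19:v→19,n→39,7→19,5→17,u→40 20:v→19,n→20,7→16,5→41,u→42 21:v→40,n→21,7→43,5→42,u→21 22:v→44,n→41,7→22,5→22,u→45 23:v→18,n→42,7→46,5→45,u→23 24:v→38,n→47,7→24,5→46,u→17 25:v→39,n→25,7→17,5→48,u→25 26:v→19,n→48,7→26,5→49,u→50 27:v→40,n→25,7→51,5→50,u→27 28:v→26,n→28,7→52,5→53,u→54 29:v→55,n→53,7→29,5→29,u→56 30:v→50,n→54,7→57,5→56,u→30 31:v→51,n→31,7→31,5→57,u→17 32:v→50,n→32,7→58,5→56,u→32 33:v→17,n→59,7→33,5→33,u→60 34:v→55,n→34,7→34,5→29,u→61 35:v→60,n→61,7→62,5→35,u→35 36:v→46,n→58,7→36,5→62,u→17 37:v→40,n→37,7→43,5→17,u→37 38:v→38,n→43,7→38,5→17,u→17 39:v→39,n→39,7→17,5→17,u→39 40:v→40,n→39,7→63,5→17,u→40 41:v→64,n→41,7→65,5→41,u→66 42:v→40,n→42,7→43,5→66,u→42 43:v→63,n→43,7→43,5→17,u→17 44:v→17,n→44,7→44,5→17,u→67 45:v→67,n→66,7→68,5→45,u→45 46:v→38,n→69,7→46,5→68,u→17 47:v→63,n→47,7→43,5→69,u→17 48:v→39,n→48,7→17,5→70,u→48 49:v→64,n→70,7→49,5→49,u→71 50:v→40,n→48,7→72,5→71,u→50 51:v→63,n→73,7→51,5→72,u→17 52:v→19,n→52,7→52,5→74,u→75 53:v→55,n→53,7→74,5→53,u→76 54:v→50,n→54,7→77,5→76,u→54 55:v→17,n→78,7→55,5→55,u→79 56:v→79,n→76,7→80,5→56,u→56 57:v→72,n→81,7→57,5→80,u→17 58:v→72,n→58,7→58,5→80,u→17 59:v→17,n→59,7→44,5→59,u→82 60:v→17,n→82,7→83,5→60,u→60 61:v→79,n→61,7→84,5→56,u→61 62:v→83,n→84,7→62,5→62,u→17 63:v→63,n→85,7→63,5→17,u→17 64:v→17,n→86,7→64,5→17,u→87 65:v→64,n→65,7→65,5→17,u→88 66:v→87,n→66,7→89,5→66,u→66 67:v→17,n→67,7→90,5→17,u→67 68:v→90,n→91,7→68,5→68,u→17 69:v→63,n→69,7→43,5→91,u→17 70:v→86,n→70,7→17,5→70,u→70 71:v→87,n→70,7→92,5→71,u→71 72:v→63,n→93,7→72,5→92,u→17 73:v→85,n→73,7→17,5→93,u→17 74:v→64,n→74,7→74,5→74,u→94 75:v→40,n→75,7→77,5→94,u→75 76:v→79,n→76,7→95,5→76,u→76 77:v→63,n→77,7→77,5→95,u→17 78:v→17,n→78,7→17,5→78,u→78 79:v→17,n→78,7→96,5→79,u→79 80:v→96,n→97,7→80,5→80,u→17 81:v→72,n→81,7→77,5→97,u→17 82:v→17,n→82,7→90,5→82,u→82 83:v→17,n→98,7→83,5→83,u→17 84:v→96,n→84,7→84,5→80,u→17 85:v→85,n→85,7→17,5→17,u→17 86:v→17,n→86,7→17,5→17,u→86 87:v→17,n→86,7→99,5→17,u→87 88:v→87,n→88,7→89,5→17,u→88 89:v→99,n→89,7→89,5→17,u→17 90:v→17,n→90,7→90,5→17,u→17 91:v→99,n→91,7→89,5→91,u→17 92:v→99,n→100,7→92,5→92,u→17 93:v→85,n→93,7→17,5→100,u→17 94:v→87,n→94,7→95,5→94,u→94 95:v→99,n→95,7→95,5→95,u→17 96:v→17,n→101,7→96,5→96,u→17 97:v→96,n→97,7→95,5→97,u→17 98:v→17,n→98,7→90,5→98,u→17 99:v→17,n→102,7→99,5→17,u→17 100:v→102,n→100,7→17,5→100,u→17 101:v→17,n→101,7→17,5→101,u→17 102:v→17,n→102,7→17,5→17,u→17 [Hopcroft].
'vv5': N↓-sim [117, 78, 27, 1] end={s69} rej; 3/3 del acc.
'u7u': |S_i|=[117, 85, 39, 1] end={s69} — reject; 3/3 deletions ∈↓L.
'vn75': N↓-sim [117, 78, 48, 26, 1] end={s69} ∉↓L; 4/4 del acc.
'nvn7': N↓-sim [117, 91, 37, 16, 1] end={s69} ∉↓L; 4/4 single-dels accept.
'55vv': N↓-sim [117, 99, 58, 24, 1] end={s69} ∉↓L; 4/4 single-dels accept.
'n5n7v5': |S_i|=[117, 91, 72, 65, 49, 13, 1] end={s69} ∉↓L; 6/6 single-dels accept.
6 obstructions.

A = [vv5, u7u, vn75, nvn7, 55vv, n5n7v5].


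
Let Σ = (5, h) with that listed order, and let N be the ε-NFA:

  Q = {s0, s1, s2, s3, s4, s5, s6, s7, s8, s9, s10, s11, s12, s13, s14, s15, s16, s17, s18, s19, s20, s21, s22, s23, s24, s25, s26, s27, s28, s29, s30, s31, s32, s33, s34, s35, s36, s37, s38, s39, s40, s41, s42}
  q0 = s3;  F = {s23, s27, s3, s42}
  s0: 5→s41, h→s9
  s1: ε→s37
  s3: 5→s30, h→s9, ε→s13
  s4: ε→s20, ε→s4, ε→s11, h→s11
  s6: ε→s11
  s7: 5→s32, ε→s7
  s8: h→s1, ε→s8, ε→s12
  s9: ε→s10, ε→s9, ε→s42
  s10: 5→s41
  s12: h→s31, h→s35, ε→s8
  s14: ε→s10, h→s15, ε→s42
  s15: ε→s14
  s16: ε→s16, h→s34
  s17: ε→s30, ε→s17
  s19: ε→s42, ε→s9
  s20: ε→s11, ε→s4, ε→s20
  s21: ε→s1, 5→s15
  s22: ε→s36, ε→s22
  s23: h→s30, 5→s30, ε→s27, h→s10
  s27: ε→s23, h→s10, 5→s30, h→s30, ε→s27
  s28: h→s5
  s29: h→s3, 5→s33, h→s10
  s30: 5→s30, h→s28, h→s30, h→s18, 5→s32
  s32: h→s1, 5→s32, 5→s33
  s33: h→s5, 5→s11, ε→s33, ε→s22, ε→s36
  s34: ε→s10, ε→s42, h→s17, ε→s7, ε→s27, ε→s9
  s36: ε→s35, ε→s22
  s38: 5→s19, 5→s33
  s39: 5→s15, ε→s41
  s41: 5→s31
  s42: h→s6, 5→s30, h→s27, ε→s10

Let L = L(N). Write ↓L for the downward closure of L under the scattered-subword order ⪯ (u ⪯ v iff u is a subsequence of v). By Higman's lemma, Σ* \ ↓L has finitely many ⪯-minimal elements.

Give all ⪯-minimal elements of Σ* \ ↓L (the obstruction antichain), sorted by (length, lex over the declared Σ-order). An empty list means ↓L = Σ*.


|Q|=43, |F|=4, |δ|=83 (42 ε).
min D↑ (4 st, q0=0, F={1}): 0:5→1,h→2 1:5→1,h→1 2:5→1,h→3 3:5→1,h→1.
'5': |S_i|=[22, 14] end={s1,s11,s18,s22,s28,s30,s31,s32,s33,s35,s36,s37,…} ∉↓L; 1/1 single-dels accept.
'hhh': run [22, 20, 18, 15] end={s1,s10,s11,s18,s22,s28,s30,s31,s32,s33,s35,s36,…} ∉↓L; 3/3 del acc.
2 minimals (antichain).

A = [5, hhh].


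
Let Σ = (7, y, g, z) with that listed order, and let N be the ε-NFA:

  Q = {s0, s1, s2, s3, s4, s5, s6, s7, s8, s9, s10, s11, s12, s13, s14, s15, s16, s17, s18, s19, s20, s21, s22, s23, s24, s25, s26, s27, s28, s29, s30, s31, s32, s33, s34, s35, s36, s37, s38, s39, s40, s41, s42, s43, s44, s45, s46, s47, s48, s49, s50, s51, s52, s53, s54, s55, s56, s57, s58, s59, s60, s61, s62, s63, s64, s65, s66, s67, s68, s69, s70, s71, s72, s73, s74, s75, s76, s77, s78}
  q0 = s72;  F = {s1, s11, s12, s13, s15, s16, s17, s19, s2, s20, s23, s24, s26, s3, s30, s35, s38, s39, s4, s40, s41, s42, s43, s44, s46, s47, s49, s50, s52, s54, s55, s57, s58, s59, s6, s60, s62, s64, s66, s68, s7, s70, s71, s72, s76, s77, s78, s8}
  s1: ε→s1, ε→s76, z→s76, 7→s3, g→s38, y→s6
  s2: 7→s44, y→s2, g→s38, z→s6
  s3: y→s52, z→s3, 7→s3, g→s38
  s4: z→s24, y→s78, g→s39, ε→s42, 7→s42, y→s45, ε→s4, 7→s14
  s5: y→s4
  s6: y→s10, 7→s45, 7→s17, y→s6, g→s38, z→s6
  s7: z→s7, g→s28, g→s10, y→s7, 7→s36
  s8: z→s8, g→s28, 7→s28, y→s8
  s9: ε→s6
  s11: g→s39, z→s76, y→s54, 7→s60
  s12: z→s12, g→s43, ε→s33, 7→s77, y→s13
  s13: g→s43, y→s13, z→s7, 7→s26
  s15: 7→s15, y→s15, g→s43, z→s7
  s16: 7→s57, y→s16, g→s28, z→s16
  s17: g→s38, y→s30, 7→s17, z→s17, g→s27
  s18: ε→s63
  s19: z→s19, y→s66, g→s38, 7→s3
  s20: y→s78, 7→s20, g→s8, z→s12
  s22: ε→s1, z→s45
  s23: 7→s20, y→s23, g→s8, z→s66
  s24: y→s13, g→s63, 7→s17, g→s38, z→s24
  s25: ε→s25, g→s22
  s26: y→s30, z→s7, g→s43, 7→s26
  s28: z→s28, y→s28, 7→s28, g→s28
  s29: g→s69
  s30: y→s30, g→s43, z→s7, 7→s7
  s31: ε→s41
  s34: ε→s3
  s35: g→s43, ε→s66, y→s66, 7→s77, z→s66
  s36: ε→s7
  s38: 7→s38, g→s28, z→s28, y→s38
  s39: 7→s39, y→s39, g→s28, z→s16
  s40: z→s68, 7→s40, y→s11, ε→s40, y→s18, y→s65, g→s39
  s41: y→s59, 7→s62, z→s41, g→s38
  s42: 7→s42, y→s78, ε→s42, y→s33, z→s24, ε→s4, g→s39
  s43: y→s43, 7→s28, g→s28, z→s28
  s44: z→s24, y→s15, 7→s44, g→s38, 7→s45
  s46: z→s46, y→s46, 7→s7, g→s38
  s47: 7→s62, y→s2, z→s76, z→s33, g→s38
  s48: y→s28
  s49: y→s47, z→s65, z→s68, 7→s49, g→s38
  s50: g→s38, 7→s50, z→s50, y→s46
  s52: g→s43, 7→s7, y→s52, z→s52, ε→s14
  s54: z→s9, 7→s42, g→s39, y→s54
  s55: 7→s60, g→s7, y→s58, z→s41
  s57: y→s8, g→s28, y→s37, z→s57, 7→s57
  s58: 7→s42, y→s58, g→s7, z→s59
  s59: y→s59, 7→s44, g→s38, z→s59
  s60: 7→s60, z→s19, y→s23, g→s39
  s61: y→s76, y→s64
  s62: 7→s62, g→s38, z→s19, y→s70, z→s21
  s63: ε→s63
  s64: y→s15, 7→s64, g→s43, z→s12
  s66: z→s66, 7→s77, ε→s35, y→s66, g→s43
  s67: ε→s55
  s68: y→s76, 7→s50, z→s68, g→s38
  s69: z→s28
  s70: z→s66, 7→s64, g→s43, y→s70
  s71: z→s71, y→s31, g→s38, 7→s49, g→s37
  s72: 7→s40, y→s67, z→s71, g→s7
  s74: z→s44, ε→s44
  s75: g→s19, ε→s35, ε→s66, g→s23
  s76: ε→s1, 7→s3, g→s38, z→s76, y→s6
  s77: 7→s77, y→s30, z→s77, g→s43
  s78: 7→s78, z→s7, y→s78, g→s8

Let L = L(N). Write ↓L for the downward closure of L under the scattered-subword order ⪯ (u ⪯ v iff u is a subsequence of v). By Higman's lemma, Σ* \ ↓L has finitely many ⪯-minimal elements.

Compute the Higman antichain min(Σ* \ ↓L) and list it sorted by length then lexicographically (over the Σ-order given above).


min(Σ*\↓L) = [gg, zgz, y7yg7, 7gz7y7, 7z7y7g, yy7yzg].

|Q|=79, |F|=48, |δ|=247 (24 ε).
min D↑ (46 st, q0=0, F={11}): 0:7→1,y→2,g→3,z→4 1:7→1,y→5,g→6,z→7 2:7→8,y→9,g→3,z→10 3:7→3,y→3,g→11,z→3 4:7→12,y→10,g→13,z→4 5:7→8,y→14,g→6,z→15 6:7→6,y→6,g→11,z→16 7:7→17,y→15,g→13,z→7 8:7→8,y→18,g→6,z→19 9:7→20,y→9,g→3,z→21 10:7→22,y→21,g→13,z→10 11:7→11,y→11,g→11,z→11 12:7→12,y→23,g→13,z→7 13:7→13,y→13,g→11,z→11 14:7→20,y→14,g→6,z→24 15:7→25,y→24,g→13,z→15 16:7→26,y→16,g→11,z→16 17:7→17,y→27,g→13,z→17 18:7→28,y→18,g→29,z→30 19:7→25,y→30,g→13,z→19 20:7→20,y→31,g→6,z→32 21:7→33,y→21,g→13,z→21 22:7→22,y→34,g→13,z→19 23:7→22,y→35,g→13,z→15 24:7→36,y→24,g→13,z→24 25:7→25,y→37,g→13,z→25 26:7→26,y→29,g→11,z→26 27:7→3,y→27,g→13,z→27 28:7→28,y→31,g→29,z→38 29:7→11,y→29,g→11,z→29 30:7→39,y→30,g→40,z→30 31:7→31,y→31,g→29,z→3 32:7→36,y→41,g→13,z→32 33:7→33,y→42,g→13,z→32 34:7→43,y→34,g→40,z→30 35:7→33,y→35,g→13,z→24 36:7→36,y→44,g→13,z→36 37:7→3,y→37,g→40,z→37 38:7→39,y→41,g→40,z→38 39:7→39,y→44,g→40,z→39 40:7→11,y→40,g→11,z→11 41:7→45,y→41,g→40,z→3 42:7→42,y→42,g→40,z→3 43:7→43,y→42,g→40,z→38 44:7→3,y→44,g→40,z→3 45:7→45,y→44,g→40,z→3 (ε-aug+det+¬).
'gg': |S_i|=[63, 13, 2] end={s10,s28} ∉↓L; 2/2 single-dels accept.
'zgz': |S_i|=[63, 48, 7, 1] end={s28} — reject; 3/3 del acc.
'y7yg7': run [63, 57, 40, 28, 4, 1] end={s28} ∉↓L; 5/5 deletions ∈↓L.
'7gz7y7': |S_i|=[63, 55, 11, 5, 4, 3, 1] end={s28} ∉↓L; 6/6 single-dels accept.
'7z7y7g': N↓-sim [63, 55, 36, 20, 12, 5, 2] end={s10,s28} rej; 6/6 deletions ∈↓L.
'yy7yzg': N↓-sim [63, 57, 42, 30, 18, 8, 2] end={s10,s28} rej; 6/6 deletions ∈↓L.
6 obstructions.


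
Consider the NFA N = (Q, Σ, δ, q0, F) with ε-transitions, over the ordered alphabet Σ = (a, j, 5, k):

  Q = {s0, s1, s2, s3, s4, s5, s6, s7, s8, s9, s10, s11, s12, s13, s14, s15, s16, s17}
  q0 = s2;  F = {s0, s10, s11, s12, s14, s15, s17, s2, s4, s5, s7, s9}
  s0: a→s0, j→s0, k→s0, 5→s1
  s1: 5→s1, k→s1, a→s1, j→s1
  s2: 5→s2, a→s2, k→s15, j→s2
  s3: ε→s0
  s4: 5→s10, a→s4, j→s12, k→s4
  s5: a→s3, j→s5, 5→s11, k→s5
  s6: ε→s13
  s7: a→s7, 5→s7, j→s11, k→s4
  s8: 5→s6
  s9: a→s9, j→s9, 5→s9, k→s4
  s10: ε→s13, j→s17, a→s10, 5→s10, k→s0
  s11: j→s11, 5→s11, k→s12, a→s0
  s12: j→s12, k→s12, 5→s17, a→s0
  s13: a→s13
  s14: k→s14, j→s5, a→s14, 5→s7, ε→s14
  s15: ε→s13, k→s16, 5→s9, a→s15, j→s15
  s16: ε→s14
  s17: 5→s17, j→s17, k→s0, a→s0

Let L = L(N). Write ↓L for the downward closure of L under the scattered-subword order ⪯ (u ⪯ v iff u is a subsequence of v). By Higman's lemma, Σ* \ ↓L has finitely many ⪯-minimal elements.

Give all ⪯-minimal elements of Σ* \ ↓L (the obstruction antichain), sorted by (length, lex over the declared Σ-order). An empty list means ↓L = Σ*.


A = [kkja5, k5k5k5].

|Q|=18, |F|=12, |δ|=60 (6 ε).
min D↑ (13 st, q0=0, F={12}): 0:a→0,j→0,5→0,k→1 1:a→1,j→1,5→2,k→3 2:a→2,j→2,5→2,k→4 3:a→3,j→5,5→6,k→3 4:a→4,j→7,5→8,k→4 5:a→9,j→5,5→10,k→5 6:a→6,j→10,5→6,k→4 7:a→9,j→7,5→11,k→7 8:a→8,j→11,5→8,k→9 9:a→9,j→9,5→12,k→9 10:a→9,j→10,5→10,k→7 11:a→9,j→11,5→11,k→9 12:a→12,j→12,5→12,k→12.
'kkja5': N↓-sim [16, 15, 13, 7, 3, 1] end={s1} — reject; 5/5 single-dels accept.
'k5k5k5': run [16, 15, 10, 7, 5, 2, 1] end={s1} rej; 6/6 single-dels accept.
2 words, ⪯-incomp.


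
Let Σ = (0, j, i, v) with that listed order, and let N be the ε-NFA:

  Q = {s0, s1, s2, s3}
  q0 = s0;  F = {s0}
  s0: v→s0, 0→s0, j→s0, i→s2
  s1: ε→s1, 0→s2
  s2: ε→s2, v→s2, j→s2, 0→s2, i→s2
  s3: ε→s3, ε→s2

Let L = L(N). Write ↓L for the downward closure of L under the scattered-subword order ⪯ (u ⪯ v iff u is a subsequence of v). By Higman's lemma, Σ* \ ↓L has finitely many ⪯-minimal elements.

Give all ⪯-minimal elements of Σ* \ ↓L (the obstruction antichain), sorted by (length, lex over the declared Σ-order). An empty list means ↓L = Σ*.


Antichain: [i].

|Q|=4, |F|=1, |δ|=13 (4 ε).
min D↑ (2 st, q0=0, F={1}): 0:0→0,j→0,i→1,v→0 1:0→1,j→1,i→1,v→1 [Hopcroft].
'i': |S_i|=[2, 1] end={s2} — reject; 1/1 single-dels accept.
1 obstructions.


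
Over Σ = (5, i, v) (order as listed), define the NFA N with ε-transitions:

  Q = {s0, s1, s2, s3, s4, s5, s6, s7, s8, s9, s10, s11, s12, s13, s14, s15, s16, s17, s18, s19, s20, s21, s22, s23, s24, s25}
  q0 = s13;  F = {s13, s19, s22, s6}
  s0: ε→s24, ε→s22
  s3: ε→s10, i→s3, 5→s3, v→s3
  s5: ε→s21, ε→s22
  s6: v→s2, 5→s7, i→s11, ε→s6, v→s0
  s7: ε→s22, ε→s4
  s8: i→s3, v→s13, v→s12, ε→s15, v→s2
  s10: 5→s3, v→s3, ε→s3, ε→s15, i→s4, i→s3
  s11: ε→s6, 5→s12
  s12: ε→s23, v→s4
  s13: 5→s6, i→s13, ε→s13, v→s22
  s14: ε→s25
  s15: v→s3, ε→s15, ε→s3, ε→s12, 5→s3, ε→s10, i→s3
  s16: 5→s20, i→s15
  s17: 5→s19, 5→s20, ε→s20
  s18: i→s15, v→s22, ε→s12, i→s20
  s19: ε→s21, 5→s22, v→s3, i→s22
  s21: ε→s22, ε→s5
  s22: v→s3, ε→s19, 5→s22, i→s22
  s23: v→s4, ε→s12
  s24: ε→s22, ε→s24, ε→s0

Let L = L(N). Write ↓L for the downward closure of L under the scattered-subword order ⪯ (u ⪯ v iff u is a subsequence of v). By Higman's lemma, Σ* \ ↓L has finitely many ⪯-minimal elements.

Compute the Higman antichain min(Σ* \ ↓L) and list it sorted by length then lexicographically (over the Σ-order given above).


|Q|=26, |F|=4, |δ|=66 (29 ε).
min D↑ (4 st, q0=0, F={3}): 0:5→1,i→0,v→2 1:5→2,i→1,v→2 2:5→2,i→2,v→3 3:5→3,i→3,v→3.
'vv': N↓-sim [17, 13, 6] end={s10,s12,s15,s23,s3,s4} ∉↓L; 2/2 del acc.
'55v': |S_i|=[17, 16, 11, 6] end={s10,s12,s15,s23,s3,s4} rej; 3/3 single-dels accept.
2 words, ⪯-incomp.

Antichain: [vv, 55v].


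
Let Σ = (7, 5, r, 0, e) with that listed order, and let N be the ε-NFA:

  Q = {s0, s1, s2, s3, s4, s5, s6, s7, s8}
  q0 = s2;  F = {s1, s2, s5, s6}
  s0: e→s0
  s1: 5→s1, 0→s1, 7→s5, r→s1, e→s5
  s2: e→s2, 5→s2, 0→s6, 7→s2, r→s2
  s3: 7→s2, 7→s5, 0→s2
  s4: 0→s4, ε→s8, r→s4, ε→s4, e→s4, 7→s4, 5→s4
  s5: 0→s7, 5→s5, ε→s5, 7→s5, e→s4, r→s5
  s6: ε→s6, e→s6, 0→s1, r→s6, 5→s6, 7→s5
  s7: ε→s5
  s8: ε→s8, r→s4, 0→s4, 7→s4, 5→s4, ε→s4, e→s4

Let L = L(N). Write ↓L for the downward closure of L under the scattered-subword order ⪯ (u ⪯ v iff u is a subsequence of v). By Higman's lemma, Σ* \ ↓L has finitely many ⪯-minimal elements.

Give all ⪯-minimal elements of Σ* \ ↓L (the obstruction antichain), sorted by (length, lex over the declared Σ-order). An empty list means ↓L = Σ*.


Antichain: [07e, 00ee].

|Q|=9, |F|=4, |δ|=41 (7 ε).
min D↑ (5 st, q0=0, F={4}): 0:7→0,5→0,r→0,0→1,e→0 1:7→2,5→1,r→1,0→3,e→1 2:7→2,5→2,r→2,0→2,e→4 3:7→2,5→3,r→3,0→3,e→2 4:7→4,5→4,r→4,0→4,e→4.
'07e': |S_i|=[7, 6, 4, 2] end={s4,s8} rej; 3/3 deletions ∈↓L.
'00ee': |S_i|=[7, 6, 5, 4, 2] end={s4,s8} rej; 4/4 del acc.
2 minimals (antichain).


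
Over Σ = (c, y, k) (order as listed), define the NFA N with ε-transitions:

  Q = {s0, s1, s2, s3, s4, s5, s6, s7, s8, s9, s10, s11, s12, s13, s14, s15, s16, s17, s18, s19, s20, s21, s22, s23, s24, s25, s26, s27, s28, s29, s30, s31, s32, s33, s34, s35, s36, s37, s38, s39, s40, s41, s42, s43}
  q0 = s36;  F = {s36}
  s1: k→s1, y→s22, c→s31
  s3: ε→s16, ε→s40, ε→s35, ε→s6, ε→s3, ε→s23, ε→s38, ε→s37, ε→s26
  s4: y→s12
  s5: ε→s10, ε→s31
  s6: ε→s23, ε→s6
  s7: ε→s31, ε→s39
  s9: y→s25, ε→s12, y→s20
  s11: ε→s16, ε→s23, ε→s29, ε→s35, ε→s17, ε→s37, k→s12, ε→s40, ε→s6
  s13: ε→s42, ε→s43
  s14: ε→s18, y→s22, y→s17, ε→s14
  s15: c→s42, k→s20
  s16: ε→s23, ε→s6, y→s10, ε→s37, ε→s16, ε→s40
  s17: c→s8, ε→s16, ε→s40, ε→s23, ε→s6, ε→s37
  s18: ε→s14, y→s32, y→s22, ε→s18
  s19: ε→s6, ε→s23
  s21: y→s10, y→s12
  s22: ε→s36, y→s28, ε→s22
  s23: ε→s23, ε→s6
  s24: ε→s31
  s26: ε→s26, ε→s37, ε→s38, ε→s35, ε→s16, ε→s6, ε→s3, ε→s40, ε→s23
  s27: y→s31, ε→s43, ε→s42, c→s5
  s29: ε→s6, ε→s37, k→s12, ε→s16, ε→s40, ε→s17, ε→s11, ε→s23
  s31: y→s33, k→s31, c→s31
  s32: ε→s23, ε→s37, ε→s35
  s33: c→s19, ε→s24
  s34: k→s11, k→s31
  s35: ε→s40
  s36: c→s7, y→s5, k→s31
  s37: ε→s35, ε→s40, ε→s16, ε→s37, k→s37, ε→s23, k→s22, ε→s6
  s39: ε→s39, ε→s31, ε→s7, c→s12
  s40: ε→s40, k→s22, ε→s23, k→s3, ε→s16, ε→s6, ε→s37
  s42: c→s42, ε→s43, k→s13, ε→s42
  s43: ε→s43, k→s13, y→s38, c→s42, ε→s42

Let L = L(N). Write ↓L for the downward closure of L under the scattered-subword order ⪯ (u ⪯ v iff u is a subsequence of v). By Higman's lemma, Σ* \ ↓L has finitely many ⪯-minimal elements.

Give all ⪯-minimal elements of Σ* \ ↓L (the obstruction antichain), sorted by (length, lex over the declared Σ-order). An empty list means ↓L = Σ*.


Antichain: [c, y, k].

|Q|=44, |F|=1, |δ|=128 (88 ε).
min D↑ (2 st, q0=0, F={1}): 0:c→1,y→1,k→1 1:c→1,y→1,k→1.
'c': |S_i|=[12, 9] end={s12,s19,s23,s24,s31,s33,s39,s6,s7} ∉↓L; 1/1 del acc.
'y': run [12, 8] end={s10,s19,s23,s24,s31,s33,s5,s6} ∉↓L; 1/1 single-dels accept.
'k': |S_i|=[12, 6] end={s19,s23,s24,s31,s33,s6} — reject; 1/1 deletions ∈↓L.
3 minimals (antichain).


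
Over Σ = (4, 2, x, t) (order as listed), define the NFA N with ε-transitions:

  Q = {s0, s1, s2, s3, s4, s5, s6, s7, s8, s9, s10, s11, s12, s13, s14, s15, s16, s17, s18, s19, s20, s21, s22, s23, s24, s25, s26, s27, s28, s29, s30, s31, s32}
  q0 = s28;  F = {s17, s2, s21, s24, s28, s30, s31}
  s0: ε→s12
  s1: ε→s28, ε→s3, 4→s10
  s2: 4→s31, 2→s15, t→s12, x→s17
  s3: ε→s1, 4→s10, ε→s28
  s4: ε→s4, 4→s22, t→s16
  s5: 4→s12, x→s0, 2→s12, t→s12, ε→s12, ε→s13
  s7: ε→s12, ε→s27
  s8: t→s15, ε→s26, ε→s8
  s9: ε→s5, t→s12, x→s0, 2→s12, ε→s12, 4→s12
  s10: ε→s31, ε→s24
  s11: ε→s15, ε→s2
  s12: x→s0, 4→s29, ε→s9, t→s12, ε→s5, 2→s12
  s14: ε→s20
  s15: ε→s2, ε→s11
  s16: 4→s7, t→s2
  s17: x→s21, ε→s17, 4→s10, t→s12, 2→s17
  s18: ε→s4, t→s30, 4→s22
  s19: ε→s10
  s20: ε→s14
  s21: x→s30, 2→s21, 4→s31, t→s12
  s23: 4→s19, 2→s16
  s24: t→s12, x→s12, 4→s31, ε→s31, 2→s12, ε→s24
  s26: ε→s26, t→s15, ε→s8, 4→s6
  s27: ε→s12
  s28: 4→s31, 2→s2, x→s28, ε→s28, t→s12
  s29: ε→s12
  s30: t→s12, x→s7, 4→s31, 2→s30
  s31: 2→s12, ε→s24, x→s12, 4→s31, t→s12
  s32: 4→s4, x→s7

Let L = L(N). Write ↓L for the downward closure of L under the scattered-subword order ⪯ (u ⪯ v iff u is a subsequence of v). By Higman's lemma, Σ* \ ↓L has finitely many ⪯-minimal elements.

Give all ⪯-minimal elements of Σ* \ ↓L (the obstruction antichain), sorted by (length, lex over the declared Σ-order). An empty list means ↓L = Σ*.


|Q|=33, |F|=7, |δ|=90 (35 ε).
min D↑ (7 st, q0=0, F={3}): 0:4→1,2→2,x→0,t→3 1:4→1,2→3,x→3,t→3 2:4→1,2→2,x→4,t→3 3:4→3,2→3,x→3,t→3 4:4→1,2→4,x→5,t→3 5:4→1,2→5,x→6,t→3 6:4→1,2→6,x→3,t→3 (ε-aug+det+¬).
't': N↓-sim [18, 6] end={s0,s12,s13,s29,s5,s9} rej; 1/1 deletions ∈↓L.
'42': N↓-sim [18, 9, 6] end={s0,s12,s13,s29,s5,s9} rej; 2/2 deletions ∈↓L.
'4x': N↓-sim [18, 9, 6] end={s0,s12,s13,s29,s5,s9} ∉↓L; 2/2 del acc.
'2xxxx': |S_i|=[18, 17, 14, 12, 11, 8] end={s0,s12,s13,s27,s29,s5,s7,s9} ∉↓L; 5/5 single-dels accept.
4 obstructions.

Antichain: [t, 42, 4x, 2xxxx].


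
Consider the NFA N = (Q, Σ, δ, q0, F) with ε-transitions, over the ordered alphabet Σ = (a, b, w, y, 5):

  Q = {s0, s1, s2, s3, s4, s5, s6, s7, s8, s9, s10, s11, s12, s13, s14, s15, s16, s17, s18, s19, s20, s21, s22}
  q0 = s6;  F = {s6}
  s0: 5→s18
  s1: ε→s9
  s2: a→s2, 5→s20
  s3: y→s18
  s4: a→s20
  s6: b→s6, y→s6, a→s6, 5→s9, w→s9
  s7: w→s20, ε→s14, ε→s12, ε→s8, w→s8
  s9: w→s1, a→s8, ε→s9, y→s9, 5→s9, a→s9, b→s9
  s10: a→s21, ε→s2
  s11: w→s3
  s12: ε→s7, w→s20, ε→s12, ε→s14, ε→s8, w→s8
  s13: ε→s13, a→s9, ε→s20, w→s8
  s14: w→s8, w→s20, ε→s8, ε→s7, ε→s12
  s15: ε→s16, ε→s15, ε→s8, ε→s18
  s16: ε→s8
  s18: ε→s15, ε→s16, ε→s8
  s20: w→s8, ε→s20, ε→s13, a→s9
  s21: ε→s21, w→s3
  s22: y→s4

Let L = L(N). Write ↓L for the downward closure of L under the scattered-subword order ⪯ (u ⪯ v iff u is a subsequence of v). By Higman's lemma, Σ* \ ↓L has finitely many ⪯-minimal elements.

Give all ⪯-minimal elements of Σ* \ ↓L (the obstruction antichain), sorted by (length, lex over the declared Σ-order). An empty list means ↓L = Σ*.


Antichain: [w, 5].

|Q|=23, |F|=1, |δ|=56 (26 ε).
min D↑ (2 st, q0=0, F={1}): 0:a→0,b→0,w→1,y→0,5→1 1:a→1,b→1,w→1,y→1,5→1.
'w': |S_i|=[4, 3] end={s1,s8,s9} — reject; 1/1 single-dels accept.
'5': |S_i|=[4, 3] end={s1,s8,s9} rej; 1/1 deletions ∈↓L.
2 words, ⪯-incomp.


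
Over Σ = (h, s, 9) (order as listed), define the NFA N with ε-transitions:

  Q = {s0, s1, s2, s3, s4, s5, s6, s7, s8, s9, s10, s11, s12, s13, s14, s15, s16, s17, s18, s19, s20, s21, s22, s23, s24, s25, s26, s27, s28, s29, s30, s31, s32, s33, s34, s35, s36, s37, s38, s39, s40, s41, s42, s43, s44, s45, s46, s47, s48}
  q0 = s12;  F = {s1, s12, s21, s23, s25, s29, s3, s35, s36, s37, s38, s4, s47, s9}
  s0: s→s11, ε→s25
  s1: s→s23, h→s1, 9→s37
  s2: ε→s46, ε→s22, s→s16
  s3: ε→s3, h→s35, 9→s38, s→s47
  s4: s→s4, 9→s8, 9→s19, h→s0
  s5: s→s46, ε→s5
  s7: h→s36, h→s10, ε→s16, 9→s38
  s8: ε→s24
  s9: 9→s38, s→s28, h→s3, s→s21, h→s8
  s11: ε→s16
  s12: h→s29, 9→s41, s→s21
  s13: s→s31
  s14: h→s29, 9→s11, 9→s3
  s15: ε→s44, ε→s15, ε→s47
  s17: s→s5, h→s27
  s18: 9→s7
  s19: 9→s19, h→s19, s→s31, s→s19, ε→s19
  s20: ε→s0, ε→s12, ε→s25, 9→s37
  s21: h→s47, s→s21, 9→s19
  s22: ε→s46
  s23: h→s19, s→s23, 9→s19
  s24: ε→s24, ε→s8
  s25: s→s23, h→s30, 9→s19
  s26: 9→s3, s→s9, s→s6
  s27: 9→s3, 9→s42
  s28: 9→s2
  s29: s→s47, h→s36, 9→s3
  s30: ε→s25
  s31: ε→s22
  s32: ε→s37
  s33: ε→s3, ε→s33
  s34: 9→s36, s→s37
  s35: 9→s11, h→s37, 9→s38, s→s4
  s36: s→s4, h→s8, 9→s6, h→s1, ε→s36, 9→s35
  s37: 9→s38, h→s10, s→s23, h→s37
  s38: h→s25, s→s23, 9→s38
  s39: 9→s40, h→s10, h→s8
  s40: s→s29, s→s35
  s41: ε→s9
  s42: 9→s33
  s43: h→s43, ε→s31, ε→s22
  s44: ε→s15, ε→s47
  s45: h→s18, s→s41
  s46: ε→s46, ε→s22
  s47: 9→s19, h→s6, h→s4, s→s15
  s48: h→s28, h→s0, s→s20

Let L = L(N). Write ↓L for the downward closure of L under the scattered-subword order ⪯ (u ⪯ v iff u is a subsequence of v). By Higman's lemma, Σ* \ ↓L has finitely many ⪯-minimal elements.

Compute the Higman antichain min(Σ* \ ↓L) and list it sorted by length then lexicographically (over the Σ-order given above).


|Q|=49, |F|=14, |δ|=119 (31 ε).
min D↑ (15 st, q0=0, F={7}): 0:h→1,s→2,9→3 1:h→4,s→5,9→6 2:h→5,s→2,9→7 3:h→6,s→2,9→8 4:h→9,s→10,9→11 5:h→10,s→5,9→7 6:h→11,s→5,9→8 7:h→7,s→7,9→7 8:h→12,s→13,9→8 9:h→9,s→13,9→14 10:h→12,s→10,9→7 11:h→14,s→10,9→8 12:h→12,s→13,9→7 13:h→7,s→13,9→7 14:h→14,s→13,9→8 (ε-aug+det+¬).
's9': run [31, 20, 8] end={s16,s19,s2,s22,s24,s31,s46,s8} — reject; 2/2 single-dels accept.
'99h9': N↓-sim [31, 27, 13, 7, 4] end={s19,s22,s31,s46} ∉↓L; 4/4 del acc.
'99sh': N↓-sim [31, 27, 13, 6, 4] end={s19,s22,s31,s46} — reject; 4/4 single-dels accept.
'hhhsh': run [31, 25, 20, 16, 7, 4] end={s19,s22,s31,s46} — reject; 5/5 del acc.
4 obstructions.

min(Σ*\↓L) = [s9, 99h9, 99sh, hhhsh].


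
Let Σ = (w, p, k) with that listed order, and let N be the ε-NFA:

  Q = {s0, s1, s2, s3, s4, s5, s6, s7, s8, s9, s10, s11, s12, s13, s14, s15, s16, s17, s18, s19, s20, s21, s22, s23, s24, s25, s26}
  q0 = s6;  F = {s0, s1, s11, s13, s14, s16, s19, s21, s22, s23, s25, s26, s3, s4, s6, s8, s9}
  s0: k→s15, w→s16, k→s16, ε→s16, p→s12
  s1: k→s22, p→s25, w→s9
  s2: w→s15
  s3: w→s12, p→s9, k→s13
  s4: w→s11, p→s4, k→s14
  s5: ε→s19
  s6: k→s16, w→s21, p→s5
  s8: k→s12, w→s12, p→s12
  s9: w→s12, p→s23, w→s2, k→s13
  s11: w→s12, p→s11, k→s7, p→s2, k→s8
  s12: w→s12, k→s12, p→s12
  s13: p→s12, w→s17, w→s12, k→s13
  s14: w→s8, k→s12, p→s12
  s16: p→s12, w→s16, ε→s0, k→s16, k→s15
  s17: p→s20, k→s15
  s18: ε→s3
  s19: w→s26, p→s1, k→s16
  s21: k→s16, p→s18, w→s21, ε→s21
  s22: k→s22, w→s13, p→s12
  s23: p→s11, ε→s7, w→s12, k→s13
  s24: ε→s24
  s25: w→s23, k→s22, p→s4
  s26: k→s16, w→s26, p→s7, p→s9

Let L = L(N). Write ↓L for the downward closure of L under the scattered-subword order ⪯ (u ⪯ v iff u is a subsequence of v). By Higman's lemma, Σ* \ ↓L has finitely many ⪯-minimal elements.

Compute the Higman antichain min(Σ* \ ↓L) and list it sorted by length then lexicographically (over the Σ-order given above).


Antichain: [kp, wpw, ppww, ppppkk].

|Q|=27, |F|=17, |δ|=71 (7 ε).
min D↑ (17 st, q0=0, F={7}): 0:w→1,p→2,k→3 1:w→1,p→4,k→3 2:w→5,p→6,k→3 3:w→3,p→7,k→3 4:w→7,p→8,k→9 5:w→5,p→8,k→3 6:w→8,p→10,k→11 7:w→7,p→7,k→7 8:w→7,p→12,k→9 9:w→7,p→7,k→9 10:w→12,p→13,k→11 11:w→9,p→7,k→11 12:w→7,p→14,k→9 13:w→14,p→13,k→15 14:w→7,p→14,k→16 15:w→16,p→7,k→7 16:w→7,p→7,k→7 (ε-aug+det+¬).
'kp': N↓-sim [25, 11, 2] end={s12,s20} — reject; 2/2 single-dels accept.
'wpw': run [25, 17, 13, 5] end={s12,s15,s17,s2,s20} — reject; 3/3 single-dels accept.
'ppww': |S_i|=[25, 23, 16, 11, 5] end={s12,s15,s17,s2,s20} — reject; 4/4 del acc.
'ppppkk': |S_i|=[25, 23, 16, 14, 9, 4, 1] end={s12} — reject; 6/6 deletions ∈↓L.
4 minimals (antichain).


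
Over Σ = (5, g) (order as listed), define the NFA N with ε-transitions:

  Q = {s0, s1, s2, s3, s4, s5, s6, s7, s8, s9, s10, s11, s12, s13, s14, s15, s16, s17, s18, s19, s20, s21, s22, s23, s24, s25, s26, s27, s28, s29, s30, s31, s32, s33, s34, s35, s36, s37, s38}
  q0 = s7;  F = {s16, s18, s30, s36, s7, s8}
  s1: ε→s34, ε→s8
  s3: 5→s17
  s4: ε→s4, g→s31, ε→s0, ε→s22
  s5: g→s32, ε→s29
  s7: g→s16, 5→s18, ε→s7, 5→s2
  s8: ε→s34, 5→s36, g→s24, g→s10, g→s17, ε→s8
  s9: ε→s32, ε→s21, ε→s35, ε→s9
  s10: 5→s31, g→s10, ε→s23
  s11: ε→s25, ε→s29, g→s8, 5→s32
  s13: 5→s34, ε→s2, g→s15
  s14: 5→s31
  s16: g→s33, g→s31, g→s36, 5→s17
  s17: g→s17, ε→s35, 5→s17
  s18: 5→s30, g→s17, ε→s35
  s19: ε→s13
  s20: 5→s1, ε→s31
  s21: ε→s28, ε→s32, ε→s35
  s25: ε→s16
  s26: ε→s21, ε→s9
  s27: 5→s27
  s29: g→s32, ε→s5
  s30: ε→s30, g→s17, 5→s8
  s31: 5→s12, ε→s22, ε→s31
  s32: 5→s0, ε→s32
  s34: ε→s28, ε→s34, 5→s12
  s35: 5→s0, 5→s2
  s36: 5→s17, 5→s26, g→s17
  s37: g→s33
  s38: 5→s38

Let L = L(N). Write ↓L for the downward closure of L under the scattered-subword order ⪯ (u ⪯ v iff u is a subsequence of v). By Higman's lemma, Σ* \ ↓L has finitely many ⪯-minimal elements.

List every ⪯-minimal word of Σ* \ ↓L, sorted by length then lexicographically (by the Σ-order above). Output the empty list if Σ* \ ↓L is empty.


min(Σ*\↓L) = [5g, g5, ggg, 55555].

|Q|=39, |F|=6, |δ|=74 (34 ε).
min D↑ (7 st, q0=0, F={4}): 0:5→1,g→2 1:5→3,g→4 2:5→4,g→5 3:5→6,g→4 4:5→4,g→4 5:5→4,g→4 6:5→5,g→4.
'5g': run [23, 20, 10] end={s0,s10,s12,s17,s2,s22,s23,s24,s31,s35} ∉↓L; 2/2 del acc.
'g5': |S_i|=[23, 18, 12] end={s0,s12,s17,s2,s21,s22,s26,s28,s31,s32,s35,s9} ∉↓L; 2/2 single-dels accept.
'ggg': |S_i|=[23, 18, 16, 9] end={s0,s10,s12,s17,s2,s22,s23,s31,s35} ∉↓L; 3/3 deletions ∈↓L.
'55555': |S_i|=[23, 20, 19, 18, 13, 10] end={s0,s12,s17,s2,s21,s26,s28,s32,s35,s9} ∉↓L; 5/5 del acc.
4 minimals (antichain).


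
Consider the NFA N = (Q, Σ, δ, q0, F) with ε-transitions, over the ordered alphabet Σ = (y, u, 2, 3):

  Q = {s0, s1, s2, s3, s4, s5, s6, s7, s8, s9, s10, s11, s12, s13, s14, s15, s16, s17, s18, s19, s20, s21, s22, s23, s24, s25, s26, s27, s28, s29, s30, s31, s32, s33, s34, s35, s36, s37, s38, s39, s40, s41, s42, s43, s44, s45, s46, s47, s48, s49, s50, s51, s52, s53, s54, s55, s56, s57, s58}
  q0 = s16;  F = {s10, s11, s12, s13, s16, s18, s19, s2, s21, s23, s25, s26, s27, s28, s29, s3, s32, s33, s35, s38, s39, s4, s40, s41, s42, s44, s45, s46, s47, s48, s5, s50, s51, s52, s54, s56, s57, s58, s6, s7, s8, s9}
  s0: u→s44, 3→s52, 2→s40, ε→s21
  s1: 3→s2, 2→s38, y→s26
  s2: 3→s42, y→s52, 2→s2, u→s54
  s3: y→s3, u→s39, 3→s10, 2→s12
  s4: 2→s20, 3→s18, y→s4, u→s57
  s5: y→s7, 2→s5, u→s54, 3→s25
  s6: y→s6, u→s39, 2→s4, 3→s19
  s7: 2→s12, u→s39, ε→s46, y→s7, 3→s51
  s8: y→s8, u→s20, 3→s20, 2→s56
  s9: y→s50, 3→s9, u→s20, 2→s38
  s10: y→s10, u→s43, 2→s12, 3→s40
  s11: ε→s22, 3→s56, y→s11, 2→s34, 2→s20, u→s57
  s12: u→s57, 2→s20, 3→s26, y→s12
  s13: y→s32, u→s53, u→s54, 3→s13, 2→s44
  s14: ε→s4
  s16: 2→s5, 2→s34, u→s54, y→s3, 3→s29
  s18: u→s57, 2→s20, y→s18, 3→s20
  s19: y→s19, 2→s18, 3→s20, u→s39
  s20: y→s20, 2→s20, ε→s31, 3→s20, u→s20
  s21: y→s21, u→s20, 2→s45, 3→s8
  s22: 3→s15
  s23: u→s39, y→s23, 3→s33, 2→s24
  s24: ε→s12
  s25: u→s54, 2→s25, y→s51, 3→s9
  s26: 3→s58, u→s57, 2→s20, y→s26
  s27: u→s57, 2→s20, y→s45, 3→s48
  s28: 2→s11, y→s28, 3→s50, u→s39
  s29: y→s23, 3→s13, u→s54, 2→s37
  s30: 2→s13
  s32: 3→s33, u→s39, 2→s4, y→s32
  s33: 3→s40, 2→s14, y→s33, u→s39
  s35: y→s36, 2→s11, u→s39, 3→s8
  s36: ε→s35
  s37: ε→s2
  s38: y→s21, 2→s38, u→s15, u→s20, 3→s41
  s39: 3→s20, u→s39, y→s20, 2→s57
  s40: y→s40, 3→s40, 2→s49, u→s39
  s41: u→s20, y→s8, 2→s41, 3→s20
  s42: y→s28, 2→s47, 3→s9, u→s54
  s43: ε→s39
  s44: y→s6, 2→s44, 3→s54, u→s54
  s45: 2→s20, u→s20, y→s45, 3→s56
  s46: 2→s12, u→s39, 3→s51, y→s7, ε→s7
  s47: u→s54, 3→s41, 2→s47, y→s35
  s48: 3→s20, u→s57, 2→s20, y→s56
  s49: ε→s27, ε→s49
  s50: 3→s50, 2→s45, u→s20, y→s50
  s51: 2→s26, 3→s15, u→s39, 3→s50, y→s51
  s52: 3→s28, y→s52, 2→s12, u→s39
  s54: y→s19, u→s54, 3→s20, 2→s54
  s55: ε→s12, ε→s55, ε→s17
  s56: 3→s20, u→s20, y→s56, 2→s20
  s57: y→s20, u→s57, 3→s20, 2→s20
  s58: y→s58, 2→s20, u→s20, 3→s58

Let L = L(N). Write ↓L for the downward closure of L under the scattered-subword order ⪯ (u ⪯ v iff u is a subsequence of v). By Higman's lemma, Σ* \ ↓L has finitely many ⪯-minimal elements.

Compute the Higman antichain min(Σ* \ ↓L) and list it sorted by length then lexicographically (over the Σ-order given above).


|Q|=59, |F|=42, |δ|=200 (15 ε).
min D↑ (42 st, q0=0, F={9}): 0:y→1,u→2,2→3,3→4 1:y→1,u→5,2→6,3→7 2:y→8,u→2,2→2,3→9 3:y→10,u→2,2→3,3→11 4:y→12,u→2,2→13,3→14 5:y→9,u→5,2→15,3→9 6:y→6,u→15,2→9,3→16 7:y→7,u→5,2→6,3→17 8:y→8,u→5,2→18,3→9 9:y→9,u→9,2→9,3→9 10:y→10,u→5,2→6,3→19 11:y→19,u→2,2→11,3→20 12:y→12,u→5,2→6,3→21 13:y→22,u→2,2→13,3→23 14:y→24,u→2,2→25,3→14 15:y→9,u→15,2→9,3→9 16:y→16,u→15,2→9,3→26 17:y→17,u→5,2→27,3→17 18:y→18,u→15,2→9,3→9 19:y→19,u→5,2→16,3→28 20:y→28,u→9,2→29,3→20 21:y→21,u→5,2→30,3→17 22:y→22,u→5,2→6,3→31 23:y→31,u→2,2→32,3→20 24:y→24,u→5,2→30,3→21 25:y→33,u→2,2→25,3→2 26:y→26,u→9,2→9,3→26 27:y→34,u→15,2→9,3→35 28:y→28,u→9,2→34,3→28 29:y→36,u→9,2→29,3→37 30:y→30,u→15,2→9,3→18 31:y→31,u→5,2→38,3→28 32:y→39,u→2,2→32,3→37 33:y→33,u→5,2→30,3→8 34:y→34,u→9,2→9,3→40 35:y→40,u→15,2→9,3→9 36:y→36,u→9,2→34,3→41 37:y→41,u→9,2→37,3→9 38:y→38,u→15,2→9,3→40 39:y→39,u→5,2→38,3→41 40:y→40,u→9,2→9,3→9 41:y→41,u→9,2→40,3→9.
'u3': |S_i|=[54, 10, 2] end={s20,s31} — reject; 2/2 del acc.
'yuy': |S_i|=[54, 39, 5, 2] end={s20,s31} rej; 3/3 single-dels accept.
'y22': run [54, 39, 19, 3] end={s20,s31,s34} rej; 3/3 deletions ∈↓L.
'233u': run [54, 43, 29, 12, 3] end={s15,s20,s31} — reject; 4/4 del acc.
'33233': |S_i|=[54, 49, 38, 27, 12, 2] end={s20,s31} — reject; 5/5 single-dels accept.
'y332yu': N↓-sim [54, 39, 28, 15, 8, 4, 2] end={s20,s31} rej; 6/6 single-dels accept.
6 words, ⪯-incomp.

A = [u3, yuy, y22, 233u, 33233, y332yu].
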